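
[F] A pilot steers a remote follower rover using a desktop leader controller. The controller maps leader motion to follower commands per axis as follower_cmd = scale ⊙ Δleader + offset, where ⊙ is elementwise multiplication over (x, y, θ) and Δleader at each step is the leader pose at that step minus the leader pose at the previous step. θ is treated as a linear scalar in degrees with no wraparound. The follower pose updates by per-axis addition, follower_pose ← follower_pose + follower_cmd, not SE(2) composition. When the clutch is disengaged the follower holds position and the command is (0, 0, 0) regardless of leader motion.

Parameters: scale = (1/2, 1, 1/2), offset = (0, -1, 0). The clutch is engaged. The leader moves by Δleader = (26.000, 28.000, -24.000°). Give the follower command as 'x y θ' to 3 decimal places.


axis x: 1/2·26.000 + 0 = 13.000
axis y: 1·28.000 + -1 = 27.000
axis θ: 1/2·-24.000 + 0 = -12.000

13.000 27.000 -12.000


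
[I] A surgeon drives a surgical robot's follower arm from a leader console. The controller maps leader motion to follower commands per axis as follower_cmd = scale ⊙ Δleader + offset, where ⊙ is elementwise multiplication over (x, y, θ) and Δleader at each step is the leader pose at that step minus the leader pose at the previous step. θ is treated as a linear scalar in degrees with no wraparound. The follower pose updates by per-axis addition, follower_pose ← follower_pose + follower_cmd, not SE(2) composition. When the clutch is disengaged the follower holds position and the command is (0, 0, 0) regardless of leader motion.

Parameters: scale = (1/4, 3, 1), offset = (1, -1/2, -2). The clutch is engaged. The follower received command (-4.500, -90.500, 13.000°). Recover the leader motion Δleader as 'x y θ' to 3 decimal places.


-22.000 -30.000 15.000

axis x: (-4.500 − 1) / (1/4) = -22.000
axis y: (-90.500 − -1/2) / (3) = -30.000
axis θ: (13.000 − -2) / (1) = 15.000


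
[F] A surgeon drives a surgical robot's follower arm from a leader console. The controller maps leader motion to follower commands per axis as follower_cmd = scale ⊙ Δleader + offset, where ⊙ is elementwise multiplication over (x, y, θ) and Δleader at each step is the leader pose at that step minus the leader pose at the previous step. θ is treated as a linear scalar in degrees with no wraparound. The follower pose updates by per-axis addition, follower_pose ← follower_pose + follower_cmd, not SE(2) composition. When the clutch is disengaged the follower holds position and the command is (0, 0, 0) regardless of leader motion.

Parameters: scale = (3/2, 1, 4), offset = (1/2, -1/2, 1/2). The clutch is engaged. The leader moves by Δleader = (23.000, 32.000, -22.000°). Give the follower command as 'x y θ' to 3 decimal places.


35.000 31.500 -87.500

axis x: 3/2·23.000 + 1/2 = 35.000
axis y: 1·32.000 + -1/2 = 31.500
axis θ: 4·-22.000 + 1/2 = -87.500


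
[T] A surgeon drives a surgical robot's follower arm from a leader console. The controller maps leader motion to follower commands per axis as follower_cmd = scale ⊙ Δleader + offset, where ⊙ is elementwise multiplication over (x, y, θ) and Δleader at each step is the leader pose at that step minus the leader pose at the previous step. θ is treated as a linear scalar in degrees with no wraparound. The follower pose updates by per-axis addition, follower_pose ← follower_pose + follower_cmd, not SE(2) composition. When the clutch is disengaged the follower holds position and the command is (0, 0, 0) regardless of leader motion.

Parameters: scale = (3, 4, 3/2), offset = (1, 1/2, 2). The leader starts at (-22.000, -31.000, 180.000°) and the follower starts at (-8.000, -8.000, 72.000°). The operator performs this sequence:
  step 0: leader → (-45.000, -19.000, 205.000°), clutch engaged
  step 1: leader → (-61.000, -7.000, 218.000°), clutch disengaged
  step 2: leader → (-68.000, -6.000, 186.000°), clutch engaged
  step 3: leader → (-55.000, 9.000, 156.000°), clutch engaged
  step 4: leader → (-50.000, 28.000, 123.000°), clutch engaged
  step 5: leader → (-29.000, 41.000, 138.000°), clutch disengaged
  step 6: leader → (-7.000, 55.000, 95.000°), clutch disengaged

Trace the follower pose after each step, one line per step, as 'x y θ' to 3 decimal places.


-76.000 40.500 111.500
-76.000 40.500 111.500
-96.000 45.000 65.500
-56.000 105.500 22.500
-40.000 182.000 -25.000
-40.000 182.000 -25.000
-40.000 182.000 -25.000

step 0: Δleader=(-23.000, 12.000, 25.000°), engaged; cmd=(-68.000, 48.500, 39.500°) → follower=(-76.000, 40.500, 111.500°)
step 1: Δleader=(-16.000, 12.000, 13.000°), disengaged; cmd=(0,0,0) → follower holds at (-76.000, 40.500, 111.500°)
step 2: Δleader=(-7.000, 1.000, -32.000°), engaged; cmd=(-20.000, 4.500, -46.000°) → follower=(-96.000, 45.000, 65.500°)
step 3: Δleader=(13.000, 15.000, -30.000°), engaged; cmd=(40.000, 60.500, -43.000°) → follower=(-56.000, 105.500, 22.500°)
step 4: Δleader=(5.000, 19.000, -33.000°), engaged; cmd=(16.000, 76.500, -47.500°) → follower=(-40.000, 182.000, -25.000°)
step 5: Δleader=(21.000, 13.000, 15.000°), disengaged; cmd=(0,0,0) → follower holds at (-40.000, 182.000, -25.000°)
step 6: Δleader=(22.000, 14.000, -43.000°), disengaged; cmd=(0,0,0) → follower holds at (-40.000, 182.000, -25.000°)


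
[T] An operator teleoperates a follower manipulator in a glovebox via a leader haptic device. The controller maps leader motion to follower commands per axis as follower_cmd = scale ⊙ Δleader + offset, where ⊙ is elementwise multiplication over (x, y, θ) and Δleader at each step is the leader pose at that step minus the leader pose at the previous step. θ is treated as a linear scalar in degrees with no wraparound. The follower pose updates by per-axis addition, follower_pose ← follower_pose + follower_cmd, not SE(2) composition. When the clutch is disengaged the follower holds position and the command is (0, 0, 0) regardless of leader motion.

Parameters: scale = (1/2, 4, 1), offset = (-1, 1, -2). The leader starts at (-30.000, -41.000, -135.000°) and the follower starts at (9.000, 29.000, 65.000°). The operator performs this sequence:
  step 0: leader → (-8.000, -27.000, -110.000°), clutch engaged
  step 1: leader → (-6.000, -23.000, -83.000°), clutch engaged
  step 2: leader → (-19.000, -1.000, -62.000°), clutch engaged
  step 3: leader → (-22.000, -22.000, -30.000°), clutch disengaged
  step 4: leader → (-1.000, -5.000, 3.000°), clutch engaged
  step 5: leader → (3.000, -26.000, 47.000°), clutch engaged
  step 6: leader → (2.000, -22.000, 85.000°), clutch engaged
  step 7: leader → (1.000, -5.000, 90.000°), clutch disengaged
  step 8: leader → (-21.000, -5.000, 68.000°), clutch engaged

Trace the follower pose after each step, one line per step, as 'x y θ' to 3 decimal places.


19.000 86.000 88.000
19.000 103.000 113.000
11.500 192.000 132.000
11.500 192.000 132.000
21.000 261.000 163.000
22.000 178.000 205.000
20.500 195.000 241.000
20.500 195.000 241.000
8.500 196.000 217.000

step 0: Δleader=(22.000, 14.000, 25.000°), engaged; cmd=(10.000, 57.000, 23.000°) → follower=(19.000, 86.000, 88.000°)
step 1: Δleader=(2.000, 4.000, 27.000°), engaged; cmd=(0.000, 17.000, 25.000°) → follower=(19.000, 103.000, 113.000°)
step 2: Δleader=(-13.000, 22.000, 21.000°), engaged; cmd=(-7.500, 89.000, 19.000°) → follower=(11.500, 192.000, 132.000°)
step 3: Δleader=(-3.000, -21.000, 32.000°), disengaged; cmd=(0,0,0) → follower holds at (11.500, 192.000, 132.000°)
step 4: Δleader=(21.000, 17.000, 33.000°), engaged; cmd=(9.500, 69.000, 31.000°) → follower=(21.000, 261.000, 163.000°)
step 5: Δleader=(4.000, -21.000, 44.000°), engaged; cmd=(1.000, -83.000, 42.000°) → follower=(22.000, 178.000, 205.000°)
step 6: Δleader=(-1.000, 4.000, 38.000°), engaged; cmd=(-1.500, 17.000, 36.000°) → follower=(20.500, 195.000, 241.000°)
step 7: Δleader=(-1.000, 17.000, 5.000°), disengaged; cmd=(0,0,0) → follower holds at (20.500, 195.000, 241.000°)
step 8: Δleader=(-22.000, 0.000, -22.000°), engaged; cmd=(-12.000, 1.000, -24.000°) → follower=(8.500, 196.000, 217.000°)


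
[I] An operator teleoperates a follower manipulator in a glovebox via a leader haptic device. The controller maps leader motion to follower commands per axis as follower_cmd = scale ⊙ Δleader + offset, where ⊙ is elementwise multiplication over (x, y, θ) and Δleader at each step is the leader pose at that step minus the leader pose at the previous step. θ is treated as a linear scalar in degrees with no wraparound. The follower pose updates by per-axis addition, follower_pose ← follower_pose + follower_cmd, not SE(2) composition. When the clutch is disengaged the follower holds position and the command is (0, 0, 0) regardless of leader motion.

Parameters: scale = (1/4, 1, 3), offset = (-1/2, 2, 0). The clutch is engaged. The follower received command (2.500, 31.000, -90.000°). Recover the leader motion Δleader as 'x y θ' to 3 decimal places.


12.000 29.000 -30.000

axis x: (2.500 − -1/2) / (1/4) = 12.000
axis y: (31.000 − 2) / (1) = 29.000
axis θ: (-90.000 − 0) / (3) = -30.000


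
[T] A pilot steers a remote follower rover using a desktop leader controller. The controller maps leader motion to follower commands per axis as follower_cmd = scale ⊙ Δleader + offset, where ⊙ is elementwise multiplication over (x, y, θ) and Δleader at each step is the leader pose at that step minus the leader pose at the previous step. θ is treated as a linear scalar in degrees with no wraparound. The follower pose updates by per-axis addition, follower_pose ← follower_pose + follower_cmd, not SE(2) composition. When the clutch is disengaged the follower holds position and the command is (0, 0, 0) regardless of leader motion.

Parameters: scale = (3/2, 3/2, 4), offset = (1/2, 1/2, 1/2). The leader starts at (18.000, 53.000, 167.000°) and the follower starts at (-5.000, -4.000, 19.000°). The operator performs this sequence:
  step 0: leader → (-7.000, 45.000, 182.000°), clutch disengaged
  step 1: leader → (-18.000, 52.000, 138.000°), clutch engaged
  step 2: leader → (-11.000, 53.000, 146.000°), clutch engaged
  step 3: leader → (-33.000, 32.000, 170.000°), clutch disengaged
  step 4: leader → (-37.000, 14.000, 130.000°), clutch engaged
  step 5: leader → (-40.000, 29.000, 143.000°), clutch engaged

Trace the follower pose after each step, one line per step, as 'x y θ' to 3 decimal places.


-5.000 -4.000 19.000
-21.000 7.000 -156.500
-10.000 9.000 -124.000
-10.000 9.000 -124.000
-15.500 -17.500 -283.500
-19.500 5.500 -231.000

step 0: Δleader=(-25.000, -8.000, 15.000°), disengaged; cmd=(0,0,0) → follower holds at (-5.000, -4.000, 19.000°)
step 1: Δleader=(-11.000, 7.000, -44.000°), engaged; cmd=(-16.000, 11.000, -175.500°) → follower=(-21.000, 7.000, -156.500°)
step 2: Δleader=(7.000, 1.000, 8.000°), engaged; cmd=(11.000, 2.000, 32.500°) → follower=(-10.000, 9.000, -124.000°)
step 3: Δleader=(-22.000, -21.000, 24.000°), disengaged; cmd=(0,0,0) → follower holds at (-10.000, 9.000, -124.000°)
step 4: Δleader=(-4.000, -18.000, -40.000°), engaged; cmd=(-5.500, -26.500, -159.500°) → follower=(-15.500, -17.500, -283.500°)
step 5: Δleader=(-3.000, 15.000, 13.000°), engaged; cmd=(-4.000, 23.000, 52.500°) → follower=(-19.500, 5.500, -231.000°)


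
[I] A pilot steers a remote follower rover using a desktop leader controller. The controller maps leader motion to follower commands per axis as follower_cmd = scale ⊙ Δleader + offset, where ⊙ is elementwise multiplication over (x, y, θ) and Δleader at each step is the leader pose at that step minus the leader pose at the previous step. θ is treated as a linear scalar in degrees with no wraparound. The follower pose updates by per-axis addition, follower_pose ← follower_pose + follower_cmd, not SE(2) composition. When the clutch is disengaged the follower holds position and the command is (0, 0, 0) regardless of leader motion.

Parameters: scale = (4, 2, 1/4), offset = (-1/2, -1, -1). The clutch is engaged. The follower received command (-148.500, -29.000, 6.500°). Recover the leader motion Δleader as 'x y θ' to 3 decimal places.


axis x: (-148.500 − -1/2) / (4) = -37.000
axis y: (-29.000 − -1) / (2) = -14.000
axis θ: (6.500 − -1) / (1/4) = 30.000

-37.000 -14.000 30.000


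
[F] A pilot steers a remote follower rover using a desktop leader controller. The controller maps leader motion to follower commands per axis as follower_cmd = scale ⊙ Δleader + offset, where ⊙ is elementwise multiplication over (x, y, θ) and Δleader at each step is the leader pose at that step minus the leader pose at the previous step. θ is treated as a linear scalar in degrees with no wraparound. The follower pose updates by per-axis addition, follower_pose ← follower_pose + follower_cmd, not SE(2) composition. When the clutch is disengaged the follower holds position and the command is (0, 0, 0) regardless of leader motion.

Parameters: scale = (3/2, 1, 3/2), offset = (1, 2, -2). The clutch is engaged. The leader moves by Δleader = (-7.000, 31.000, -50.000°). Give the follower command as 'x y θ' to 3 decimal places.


-9.500 33.000 -77.000

axis x: 3/2·-7.000 + 1 = -9.500
axis y: 1·31.000 + 2 = 33.000
axis θ: 3/2·-50.000 + -2 = -77.000


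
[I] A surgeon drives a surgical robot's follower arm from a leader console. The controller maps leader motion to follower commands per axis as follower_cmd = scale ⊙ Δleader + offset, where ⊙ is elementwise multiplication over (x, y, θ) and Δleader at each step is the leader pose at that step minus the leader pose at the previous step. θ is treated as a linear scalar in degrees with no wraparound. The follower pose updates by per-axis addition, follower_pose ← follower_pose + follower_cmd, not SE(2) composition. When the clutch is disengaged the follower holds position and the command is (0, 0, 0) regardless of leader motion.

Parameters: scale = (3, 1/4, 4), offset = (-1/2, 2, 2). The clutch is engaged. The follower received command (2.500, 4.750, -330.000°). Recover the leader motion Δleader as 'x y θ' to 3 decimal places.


1.000 11.000 -83.000

axis x: (2.500 − -1/2) / (3) = 1.000
axis y: (4.750 − 2) / (1/4) = 11.000
axis θ: (-330.000 − 2) / (4) = -83.000


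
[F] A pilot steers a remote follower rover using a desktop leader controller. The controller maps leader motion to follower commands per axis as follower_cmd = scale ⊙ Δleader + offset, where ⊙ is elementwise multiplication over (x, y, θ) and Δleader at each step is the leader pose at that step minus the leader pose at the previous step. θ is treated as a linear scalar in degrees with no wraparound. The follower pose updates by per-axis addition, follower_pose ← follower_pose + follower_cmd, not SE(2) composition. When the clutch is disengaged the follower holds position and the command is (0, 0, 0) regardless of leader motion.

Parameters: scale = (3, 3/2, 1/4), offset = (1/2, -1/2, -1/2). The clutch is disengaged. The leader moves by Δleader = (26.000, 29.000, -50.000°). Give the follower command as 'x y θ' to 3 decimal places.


0.000 0.000 0.000

clutch disengaged → follower holds; cmd = (0, 0, 0)


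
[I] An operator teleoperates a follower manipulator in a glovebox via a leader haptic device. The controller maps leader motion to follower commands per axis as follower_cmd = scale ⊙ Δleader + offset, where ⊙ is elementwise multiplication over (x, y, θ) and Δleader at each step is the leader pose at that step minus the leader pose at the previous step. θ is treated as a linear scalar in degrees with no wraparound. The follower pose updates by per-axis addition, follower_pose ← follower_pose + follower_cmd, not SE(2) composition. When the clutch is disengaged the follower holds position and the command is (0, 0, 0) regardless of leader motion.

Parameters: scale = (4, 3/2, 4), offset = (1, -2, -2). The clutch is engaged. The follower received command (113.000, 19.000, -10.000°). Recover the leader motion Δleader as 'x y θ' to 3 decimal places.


28.000 14.000 -2.000

axis x: (113.000 − 1) / (4) = 28.000
axis y: (19.000 − -2) / (3/2) = 14.000
axis θ: (-10.000 − -2) / (4) = -2.000


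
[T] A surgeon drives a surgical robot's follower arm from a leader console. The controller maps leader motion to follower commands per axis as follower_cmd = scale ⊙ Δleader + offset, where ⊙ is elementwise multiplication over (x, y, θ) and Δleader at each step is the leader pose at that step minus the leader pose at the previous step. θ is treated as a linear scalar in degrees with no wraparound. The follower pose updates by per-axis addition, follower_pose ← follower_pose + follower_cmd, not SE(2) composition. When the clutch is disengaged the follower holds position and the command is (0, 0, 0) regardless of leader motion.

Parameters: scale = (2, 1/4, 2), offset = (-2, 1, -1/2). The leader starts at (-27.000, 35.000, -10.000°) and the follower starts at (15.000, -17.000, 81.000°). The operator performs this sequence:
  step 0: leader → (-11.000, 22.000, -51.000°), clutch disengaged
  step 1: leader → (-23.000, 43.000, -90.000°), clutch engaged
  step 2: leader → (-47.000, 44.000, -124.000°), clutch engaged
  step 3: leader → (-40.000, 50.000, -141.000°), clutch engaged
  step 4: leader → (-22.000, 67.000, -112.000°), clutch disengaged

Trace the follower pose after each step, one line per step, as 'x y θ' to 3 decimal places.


step 0: Δleader=(16.000, -13.000, -41.000°), disengaged; cmd=(0,0,0) → follower holds at (15.000, -17.000, 81.000°)
step 1: Δleader=(-12.000, 21.000, -39.000°), engaged; cmd=(-26.000, 6.250, -78.500°) → follower=(-11.000, -10.750, 2.500°)
step 2: Δleader=(-24.000, 1.000, -34.000°), engaged; cmd=(-50.000, 1.250, -68.500°) → follower=(-61.000, -9.500, -66.000°)
step 3: Δleader=(7.000, 6.000, -17.000°), engaged; cmd=(12.000, 2.500, -34.500°) → follower=(-49.000, -7.000, -100.500°)
step 4: Δleader=(18.000, 17.000, 29.000°), disengaged; cmd=(0,0,0) → follower holds at (-49.000, -7.000, -100.500°)

15.000 -17.000 81.000
-11.000 -10.750 2.500
-61.000 -9.500 -66.000
-49.000 -7.000 -100.500
-49.000 -7.000 -100.500


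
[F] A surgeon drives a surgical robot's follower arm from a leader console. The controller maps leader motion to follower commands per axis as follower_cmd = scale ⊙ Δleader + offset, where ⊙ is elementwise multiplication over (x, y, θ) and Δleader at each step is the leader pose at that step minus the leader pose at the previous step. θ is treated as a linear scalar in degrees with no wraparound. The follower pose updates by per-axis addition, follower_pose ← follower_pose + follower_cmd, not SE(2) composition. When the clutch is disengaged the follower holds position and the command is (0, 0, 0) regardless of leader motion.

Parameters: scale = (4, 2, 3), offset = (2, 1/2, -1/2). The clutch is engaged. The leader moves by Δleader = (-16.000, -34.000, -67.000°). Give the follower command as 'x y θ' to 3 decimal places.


axis x: 4·-16.000 + 2 = -62.000
axis y: 2·-34.000 + 1/2 = -67.500
axis θ: 3·-67.000 + -1/2 = -201.500

-62.000 -67.500 -201.500


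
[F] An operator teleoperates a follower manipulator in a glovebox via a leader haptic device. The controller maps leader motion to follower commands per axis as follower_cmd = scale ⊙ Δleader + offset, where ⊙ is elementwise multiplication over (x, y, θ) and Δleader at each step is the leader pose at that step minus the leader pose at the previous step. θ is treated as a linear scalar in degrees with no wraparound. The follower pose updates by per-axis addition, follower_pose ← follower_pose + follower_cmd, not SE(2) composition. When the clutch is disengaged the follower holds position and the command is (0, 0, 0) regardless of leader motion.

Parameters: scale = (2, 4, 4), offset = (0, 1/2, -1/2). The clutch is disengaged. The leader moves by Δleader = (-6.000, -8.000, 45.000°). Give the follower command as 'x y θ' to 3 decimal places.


clutch disengaged → follower holds; cmd = (0, 0, 0)

0.000 0.000 0.000


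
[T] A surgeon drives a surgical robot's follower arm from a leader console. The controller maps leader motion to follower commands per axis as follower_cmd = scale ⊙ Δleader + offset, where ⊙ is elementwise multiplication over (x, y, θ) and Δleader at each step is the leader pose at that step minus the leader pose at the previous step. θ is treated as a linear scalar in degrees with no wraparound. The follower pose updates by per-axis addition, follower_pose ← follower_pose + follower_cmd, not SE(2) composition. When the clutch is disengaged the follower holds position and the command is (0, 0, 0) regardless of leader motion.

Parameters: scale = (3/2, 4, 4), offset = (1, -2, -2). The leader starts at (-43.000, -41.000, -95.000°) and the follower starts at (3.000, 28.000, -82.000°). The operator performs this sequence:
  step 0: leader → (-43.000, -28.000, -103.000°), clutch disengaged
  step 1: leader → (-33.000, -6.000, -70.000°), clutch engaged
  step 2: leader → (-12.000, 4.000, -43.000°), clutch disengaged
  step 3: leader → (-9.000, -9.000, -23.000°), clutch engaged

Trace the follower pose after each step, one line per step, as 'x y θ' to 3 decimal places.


3.000 28.000 -82.000
19.000 114.000 48.000
19.000 114.000 48.000
24.500 60.000 126.000

step 0: Δleader=(0.000, 13.000, -8.000°), disengaged; cmd=(0,0,0) → follower holds at (3.000, 28.000, -82.000°)
step 1: Δleader=(10.000, 22.000, 33.000°), engaged; cmd=(16.000, 86.000, 130.000°) → follower=(19.000, 114.000, 48.000°)
step 2: Δleader=(21.000, 10.000, 27.000°), disengaged; cmd=(0,0,0) → follower holds at (19.000, 114.000, 48.000°)
step 3: Δleader=(3.000, -13.000, 20.000°), engaged; cmd=(5.500, -54.000, 78.000°) → follower=(24.500, 60.000, 126.000°)


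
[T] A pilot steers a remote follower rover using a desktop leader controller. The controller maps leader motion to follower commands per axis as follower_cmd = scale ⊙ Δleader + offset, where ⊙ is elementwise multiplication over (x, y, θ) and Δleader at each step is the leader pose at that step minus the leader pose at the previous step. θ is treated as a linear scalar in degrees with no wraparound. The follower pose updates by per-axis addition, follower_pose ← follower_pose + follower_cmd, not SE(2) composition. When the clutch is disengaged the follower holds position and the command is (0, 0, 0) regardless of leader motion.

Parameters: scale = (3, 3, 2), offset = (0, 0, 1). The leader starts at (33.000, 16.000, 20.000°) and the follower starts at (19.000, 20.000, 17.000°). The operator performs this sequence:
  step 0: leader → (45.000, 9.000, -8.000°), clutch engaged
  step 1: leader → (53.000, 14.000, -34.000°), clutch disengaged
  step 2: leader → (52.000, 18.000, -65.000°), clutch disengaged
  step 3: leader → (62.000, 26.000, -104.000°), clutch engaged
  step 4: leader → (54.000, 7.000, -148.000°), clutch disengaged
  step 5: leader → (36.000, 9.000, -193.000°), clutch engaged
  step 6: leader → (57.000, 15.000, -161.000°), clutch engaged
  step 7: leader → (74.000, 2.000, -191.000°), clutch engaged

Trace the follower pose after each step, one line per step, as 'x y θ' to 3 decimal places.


step 0: Δleader=(12.000, -7.000, -28.000°), engaged; cmd=(36.000, -21.000, -55.000°) → follower=(55.000, -1.000, -38.000°)
step 1: Δleader=(8.000, 5.000, -26.000°), disengaged; cmd=(0,0,0) → follower holds at (55.000, -1.000, -38.000°)
step 2: Δleader=(-1.000, 4.000, -31.000°), disengaged; cmd=(0,0,0) → follower holds at (55.000, -1.000, -38.000°)
step 3: Δleader=(10.000, 8.000, -39.000°), engaged; cmd=(30.000, 24.000, -77.000°) → follower=(85.000, 23.000, -115.000°)
step 4: Δleader=(-8.000, -19.000, -44.000°), disengaged; cmd=(0,0,0) → follower holds at (85.000, 23.000, -115.000°)
step 5: Δleader=(-18.000, 2.000, -45.000°), engaged; cmd=(-54.000, 6.000, -89.000°) → follower=(31.000, 29.000, -204.000°)
step 6: Δleader=(21.000, 6.000, 32.000°), engaged; cmd=(63.000, 18.000, 65.000°) → follower=(94.000, 47.000, -139.000°)
step 7: Δleader=(17.000, -13.000, -30.000°), engaged; cmd=(51.000, -39.000, -59.000°) → follower=(145.000, 8.000, -198.000°)

55.000 -1.000 -38.000
55.000 -1.000 -38.000
55.000 -1.000 -38.000
85.000 23.000 -115.000
85.000 23.000 -115.000
31.000 29.000 -204.000
94.000 47.000 -139.000
145.000 8.000 -198.000


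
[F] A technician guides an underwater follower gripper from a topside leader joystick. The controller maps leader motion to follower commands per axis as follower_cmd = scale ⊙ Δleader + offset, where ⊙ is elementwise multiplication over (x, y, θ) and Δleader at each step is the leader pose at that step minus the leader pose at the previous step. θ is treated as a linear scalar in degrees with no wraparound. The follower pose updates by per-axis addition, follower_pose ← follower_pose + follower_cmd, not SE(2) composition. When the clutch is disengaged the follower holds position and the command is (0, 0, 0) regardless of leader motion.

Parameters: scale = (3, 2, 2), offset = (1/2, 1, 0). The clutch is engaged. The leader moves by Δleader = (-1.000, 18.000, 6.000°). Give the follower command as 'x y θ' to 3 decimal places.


axis x: 3·-1.000 + 1/2 = -2.500
axis y: 2·18.000 + 1 = 37.000
axis θ: 2·6.000 + 0 = 12.000

-2.500 37.000 12.000


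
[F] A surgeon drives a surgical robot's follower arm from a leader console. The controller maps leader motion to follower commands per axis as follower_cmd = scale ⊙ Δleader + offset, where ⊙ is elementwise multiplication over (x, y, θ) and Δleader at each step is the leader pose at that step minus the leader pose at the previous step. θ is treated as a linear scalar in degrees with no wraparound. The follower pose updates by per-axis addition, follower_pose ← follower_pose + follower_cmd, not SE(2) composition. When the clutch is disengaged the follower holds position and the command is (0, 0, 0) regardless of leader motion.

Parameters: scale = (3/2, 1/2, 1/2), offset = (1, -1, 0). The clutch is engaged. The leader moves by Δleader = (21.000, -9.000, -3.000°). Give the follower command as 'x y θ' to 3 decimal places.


32.500 -5.500 -1.500

axis x: 3/2·21.000 + 1 = 32.500
axis y: 1/2·-9.000 + -1 = -5.500
axis θ: 1/2·-3.000 + 0 = -1.500


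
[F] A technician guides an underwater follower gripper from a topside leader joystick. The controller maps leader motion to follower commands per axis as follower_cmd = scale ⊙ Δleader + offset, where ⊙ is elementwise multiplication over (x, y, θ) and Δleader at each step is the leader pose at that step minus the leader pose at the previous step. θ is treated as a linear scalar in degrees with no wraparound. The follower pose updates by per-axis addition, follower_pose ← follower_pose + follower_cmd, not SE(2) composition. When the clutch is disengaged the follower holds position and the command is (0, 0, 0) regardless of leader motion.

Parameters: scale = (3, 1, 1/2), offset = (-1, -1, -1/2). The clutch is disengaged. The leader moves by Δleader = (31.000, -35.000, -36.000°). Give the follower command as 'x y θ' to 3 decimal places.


0.000 0.000 0.000

clutch disengaged → follower holds; cmd = (0, 0, 0)


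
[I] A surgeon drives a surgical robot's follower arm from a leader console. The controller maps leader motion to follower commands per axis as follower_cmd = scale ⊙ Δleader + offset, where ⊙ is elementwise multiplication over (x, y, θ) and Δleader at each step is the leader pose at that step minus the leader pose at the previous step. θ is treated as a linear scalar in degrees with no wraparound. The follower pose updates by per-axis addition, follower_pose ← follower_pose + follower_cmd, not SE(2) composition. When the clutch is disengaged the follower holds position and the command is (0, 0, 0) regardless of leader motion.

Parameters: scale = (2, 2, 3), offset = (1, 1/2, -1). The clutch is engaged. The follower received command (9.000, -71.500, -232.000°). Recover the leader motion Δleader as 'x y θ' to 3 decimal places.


4.000 -36.000 -77.000

axis x: (9.000 − 1) / (2) = 4.000
axis y: (-71.500 − 1/2) / (2) = -36.000
axis θ: (-232.000 − -1) / (3) = -77.000


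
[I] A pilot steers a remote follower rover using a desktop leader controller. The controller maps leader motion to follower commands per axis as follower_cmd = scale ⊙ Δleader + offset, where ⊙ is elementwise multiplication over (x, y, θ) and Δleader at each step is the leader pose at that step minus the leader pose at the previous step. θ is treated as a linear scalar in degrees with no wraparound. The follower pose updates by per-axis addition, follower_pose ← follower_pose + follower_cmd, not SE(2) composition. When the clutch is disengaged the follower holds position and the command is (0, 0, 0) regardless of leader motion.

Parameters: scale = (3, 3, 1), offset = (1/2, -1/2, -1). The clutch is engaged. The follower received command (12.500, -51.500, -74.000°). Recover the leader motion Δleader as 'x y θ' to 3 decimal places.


axis x: (12.500 − 1/2) / (3) = 4.000
axis y: (-51.500 − -1/2) / (3) = -17.000
axis θ: (-74.000 − -1) / (1) = -73.000

4.000 -17.000 -73.000


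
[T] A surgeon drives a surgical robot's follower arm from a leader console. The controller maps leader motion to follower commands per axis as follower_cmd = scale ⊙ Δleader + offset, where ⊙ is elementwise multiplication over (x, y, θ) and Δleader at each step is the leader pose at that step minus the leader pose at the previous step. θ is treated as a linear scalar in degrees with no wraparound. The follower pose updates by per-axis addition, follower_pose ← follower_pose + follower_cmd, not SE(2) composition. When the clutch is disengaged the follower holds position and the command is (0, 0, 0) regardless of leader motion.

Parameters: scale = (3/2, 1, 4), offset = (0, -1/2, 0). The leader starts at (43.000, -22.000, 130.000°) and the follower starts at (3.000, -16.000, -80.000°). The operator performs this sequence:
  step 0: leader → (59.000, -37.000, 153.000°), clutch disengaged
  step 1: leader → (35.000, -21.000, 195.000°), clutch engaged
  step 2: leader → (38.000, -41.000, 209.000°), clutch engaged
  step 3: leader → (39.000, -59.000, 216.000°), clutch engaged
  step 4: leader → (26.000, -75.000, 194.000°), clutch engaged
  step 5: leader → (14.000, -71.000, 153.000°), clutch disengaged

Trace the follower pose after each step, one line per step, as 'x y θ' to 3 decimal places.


3.000 -16.000 -80.000
-33.000 -0.500 88.000
-28.500 -21.000 144.000
-27.000 -39.500 172.000
-46.500 -56.000 84.000
-46.500 -56.000 84.000

step 0: Δleader=(16.000, -15.000, 23.000°), disengaged; cmd=(0,0,0) → follower holds at (3.000, -16.000, -80.000°)
step 1: Δleader=(-24.000, 16.000, 42.000°), engaged; cmd=(-36.000, 15.500, 168.000°) → follower=(-33.000, -0.500, 88.000°)
step 2: Δleader=(3.000, -20.000, 14.000°), engaged; cmd=(4.500, -20.500, 56.000°) → follower=(-28.500, -21.000, 144.000°)
step 3: Δleader=(1.000, -18.000, 7.000°), engaged; cmd=(1.500, -18.500, 28.000°) → follower=(-27.000, -39.500, 172.000°)
step 4: Δleader=(-13.000, -16.000, -22.000°), engaged; cmd=(-19.500, -16.500, -88.000°) → follower=(-46.500, -56.000, 84.000°)
step 5: Δleader=(-12.000, 4.000, -41.000°), disengaged; cmd=(0,0,0) → follower holds at (-46.500, -56.000, 84.000°)


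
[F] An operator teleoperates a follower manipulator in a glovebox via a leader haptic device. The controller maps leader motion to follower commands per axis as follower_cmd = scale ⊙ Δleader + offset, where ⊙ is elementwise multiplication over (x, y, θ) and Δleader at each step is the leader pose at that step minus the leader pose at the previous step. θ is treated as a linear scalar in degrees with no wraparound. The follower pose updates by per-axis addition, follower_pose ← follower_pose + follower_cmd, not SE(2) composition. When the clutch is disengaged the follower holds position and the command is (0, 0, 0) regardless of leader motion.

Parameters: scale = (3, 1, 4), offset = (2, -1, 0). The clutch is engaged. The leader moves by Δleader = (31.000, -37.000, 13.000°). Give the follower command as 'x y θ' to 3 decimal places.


axis x: 3·31.000 + 2 = 95.000
axis y: 1·-37.000 + -1 = -38.000
axis θ: 4·13.000 + 0 = 52.000

95.000 -38.000 52.000


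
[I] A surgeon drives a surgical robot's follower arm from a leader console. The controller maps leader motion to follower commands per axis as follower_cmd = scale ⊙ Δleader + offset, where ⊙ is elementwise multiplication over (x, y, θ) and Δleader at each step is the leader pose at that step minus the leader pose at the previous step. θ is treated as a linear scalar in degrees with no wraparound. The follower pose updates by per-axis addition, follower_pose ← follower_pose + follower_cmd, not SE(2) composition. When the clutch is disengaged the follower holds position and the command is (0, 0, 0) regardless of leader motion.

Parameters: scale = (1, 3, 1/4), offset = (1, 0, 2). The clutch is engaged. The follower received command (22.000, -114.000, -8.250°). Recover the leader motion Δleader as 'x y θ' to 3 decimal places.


axis x: (22.000 − 1) / (1) = 21.000
axis y: (-114.000 − 0) / (3) = -38.000
axis θ: (-8.250 − 2) / (1/4) = -41.000

21.000 -38.000 -41.000


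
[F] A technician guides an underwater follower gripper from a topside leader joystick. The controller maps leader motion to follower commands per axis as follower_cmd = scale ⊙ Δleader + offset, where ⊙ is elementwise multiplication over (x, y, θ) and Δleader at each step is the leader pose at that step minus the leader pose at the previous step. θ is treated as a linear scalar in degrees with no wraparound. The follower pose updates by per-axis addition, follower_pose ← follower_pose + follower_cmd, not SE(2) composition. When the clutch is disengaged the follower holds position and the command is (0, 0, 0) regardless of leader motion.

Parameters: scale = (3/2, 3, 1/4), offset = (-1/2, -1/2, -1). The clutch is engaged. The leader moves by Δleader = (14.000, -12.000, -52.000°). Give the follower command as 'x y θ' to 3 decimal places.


axis x: 3/2·14.000 + -1/2 = 20.500
axis y: 3·-12.000 + -1/2 = -36.500
axis θ: 1/4·-52.000 + -1 = -14.000

20.500 -36.500 -14.000


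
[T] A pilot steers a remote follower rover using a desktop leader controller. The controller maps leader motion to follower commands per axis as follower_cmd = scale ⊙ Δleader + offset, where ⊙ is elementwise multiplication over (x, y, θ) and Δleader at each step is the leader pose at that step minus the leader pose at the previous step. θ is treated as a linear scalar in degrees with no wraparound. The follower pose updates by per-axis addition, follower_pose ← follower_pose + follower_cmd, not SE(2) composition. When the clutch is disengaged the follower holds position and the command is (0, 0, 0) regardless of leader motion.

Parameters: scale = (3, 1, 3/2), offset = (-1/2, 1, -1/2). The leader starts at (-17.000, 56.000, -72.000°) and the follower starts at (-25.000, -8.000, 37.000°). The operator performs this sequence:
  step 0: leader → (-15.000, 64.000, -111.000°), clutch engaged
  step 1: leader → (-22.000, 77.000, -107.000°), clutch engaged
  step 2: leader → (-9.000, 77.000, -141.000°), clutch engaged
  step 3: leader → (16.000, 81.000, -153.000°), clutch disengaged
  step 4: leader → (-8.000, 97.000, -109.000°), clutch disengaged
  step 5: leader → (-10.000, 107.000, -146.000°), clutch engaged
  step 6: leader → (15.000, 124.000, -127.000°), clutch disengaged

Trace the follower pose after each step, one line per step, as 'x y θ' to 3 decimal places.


step 0: Δleader=(2.000, 8.000, -39.000°), engaged; cmd=(5.500, 9.000, -59.000°) → follower=(-19.500, 1.000, -22.000°)
step 1: Δleader=(-7.000, 13.000, 4.000°), engaged; cmd=(-21.500, 14.000, 5.500°) → follower=(-41.000, 15.000, -16.500°)
step 2: Δleader=(13.000, 0.000, -34.000°), engaged; cmd=(38.500, 1.000, -51.500°) → follower=(-2.500, 16.000, -68.000°)
step 3: Δleader=(25.000, 4.000, -12.000°), disengaged; cmd=(0,0,0) → follower holds at (-2.500, 16.000, -68.000°)
step 4: Δleader=(-24.000, 16.000, 44.000°), disengaged; cmd=(0,0,0) → follower holds at (-2.500, 16.000, -68.000°)
step 5: Δleader=(-2.000, 10.000, -37.000°), engaged; cmd=(-6.500, 11.000, -56.000°) → follower=(-9.000, 27.000, -124.000°)
step 6: Δleader=(25.000, 17.000, 19.000°), disengaged; cmd=(0,0,0) → follower holds at (-9.000, 27.000, -124.000°)

-19.500 1.000 -22.000
-41.000 15.000 -16.500
-2.500 16.000 -68.000
-2.500 16.000 -68.000
-2.500 16.000 -68.000
-9.000 27.000 -124.000
-9.000 27.000 -124.000


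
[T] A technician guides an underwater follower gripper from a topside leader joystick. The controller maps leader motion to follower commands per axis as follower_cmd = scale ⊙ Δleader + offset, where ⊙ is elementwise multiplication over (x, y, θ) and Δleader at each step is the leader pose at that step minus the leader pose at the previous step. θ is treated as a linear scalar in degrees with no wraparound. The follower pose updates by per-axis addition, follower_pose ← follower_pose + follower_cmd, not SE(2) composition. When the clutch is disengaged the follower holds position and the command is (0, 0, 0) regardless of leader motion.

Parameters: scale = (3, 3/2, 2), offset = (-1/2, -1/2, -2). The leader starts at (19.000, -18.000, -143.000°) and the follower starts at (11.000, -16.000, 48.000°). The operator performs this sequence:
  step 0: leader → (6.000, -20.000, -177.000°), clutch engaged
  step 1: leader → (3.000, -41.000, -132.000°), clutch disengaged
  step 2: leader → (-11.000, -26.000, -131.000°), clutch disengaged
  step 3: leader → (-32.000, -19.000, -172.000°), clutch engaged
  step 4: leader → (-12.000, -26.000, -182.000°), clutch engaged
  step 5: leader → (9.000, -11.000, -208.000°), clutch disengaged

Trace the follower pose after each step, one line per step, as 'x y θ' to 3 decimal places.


-28.500 -19.500 -22.000
-28.500 -19.500 -22.000
-28.500 -19.500 -22.000
-92.000 -9.500 -106.000
-32.500 -20.500 -128.000
-32.500 -20.500 -128.000

step 0: Δleader=(-13.000, -2.000, -34.000°), engaged; cmd=(-39.500, -3.500, -70.000°) → follower=(-28.500, -19.500, -22.000°)
step 1: Δleader=(-3.000, -21.000, 45.000°), disengaged; cmd=(0,0,0) → follower holds at (-28.500, -19.500, -22.000°)
step 2: Δleader=(-14.000, 15.000, 1.000°), disengaged; cmd=(0,0,0) → follower holds at (-28.500, -19.500, -22.000°)
step 3: Δleader=(-21.000, 7.000, -41.000°), engaged; cmd=(-63.500, 10.000, -84.000°) → follower=(-92.000, -9.500, -106.000°)
step 4: Δleader=(20.000, -7.000, -10.000°), engaged; cmd=(59.500, -11.000, -22.000°) → follower=(-32.500, -20.500, -128.000°)
step 5: Δleader=(21.000, 15.000, -26.000°), disengaged; cmd=(0,0,0) → follower holds at (-32.500, -20.500, -128.000°)


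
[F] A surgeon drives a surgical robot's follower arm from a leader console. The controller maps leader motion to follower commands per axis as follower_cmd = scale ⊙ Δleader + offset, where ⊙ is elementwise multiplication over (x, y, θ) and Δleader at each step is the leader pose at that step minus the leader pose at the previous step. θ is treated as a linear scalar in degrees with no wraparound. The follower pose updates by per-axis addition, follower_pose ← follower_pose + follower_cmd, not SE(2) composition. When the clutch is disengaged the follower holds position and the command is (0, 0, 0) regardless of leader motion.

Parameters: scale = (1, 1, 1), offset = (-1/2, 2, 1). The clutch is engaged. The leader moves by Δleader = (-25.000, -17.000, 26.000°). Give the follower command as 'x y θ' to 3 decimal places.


-25.500 -15.000 27.000

axis x: 1·-25.000 + -1/2 = -25.500
axis y: 1·-17.000 + 2 = -15.000
axis θ: 1·26.000 + 1 = 27.000
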